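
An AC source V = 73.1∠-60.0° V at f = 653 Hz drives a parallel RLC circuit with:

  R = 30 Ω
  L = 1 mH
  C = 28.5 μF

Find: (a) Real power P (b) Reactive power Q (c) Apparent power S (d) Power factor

Step 1 — Angular frequency: ω = 2π·f = 2π·653 = 4103 rad/s.
Step 2 — Component impedances:
  R: Z = R = 30 Ω
  L: Z = jωL = j·4103·0.001 = 0 + j4.103 Ω
  C: Z = 1/(jωC) = -j/(ω·C) = 0 - j8.552 Ω
Step 3 — Parallel combination: 1/Z_total = 1/R + 1/L + 1/C; Z_total = 1.939 + j7.377 Ω = 7.628∠75.3° Ω.
Step 4 — Source phasor: V = 73.1∠-60.0° V = 36.55 - j63.31 V.
Step 5 — Current: I = V / Z = -6.809 - j6.745 A = 9.584∠-135.3° A.
Step 6 — Complex power: S = V·I* = 178.1 + j677.5 VA.
Step 7 — Real power: P = Re(S) = 178.1 W.
Step 8 — Reactive power: Q = Im(S) = 677.5 VAR.
Step 9 — Apparent power: |S| = 700.6 VA.
Step 10 — Power factor: PF = P/|S| = 0.2543 (lagging).

(a) P = 178.1 W  (b) Q = 677.5 VAR  (c) S = 700.6 VA  (d) PF = 0.2543 (lagging)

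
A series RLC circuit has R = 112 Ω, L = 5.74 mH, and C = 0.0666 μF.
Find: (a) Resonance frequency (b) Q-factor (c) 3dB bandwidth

Step 1 — Resonance: ω₀ = 1/√(LC) = 1/√(0.00574·6.66e-08) = 5.115e+04 rad/s.
Step 2 — f₀ = ω₀/(2π) = 8140 Hz.
Step 3 — Series Q: Q = ω₀L/R = 5.115e+04·0.00574/112 = 2.621.
Step 4 — Bandwidth: Δω = ω₀/Q = 1.951e+04 rad/s; BW = Δω/(2π) = 3105 Hz.

(a) f₀ = 8140 Hz  (b) Q = 2.621  (c) BW = 3105 Hz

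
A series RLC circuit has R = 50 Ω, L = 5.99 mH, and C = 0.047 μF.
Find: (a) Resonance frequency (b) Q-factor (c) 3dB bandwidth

Step 1 — Resonance condition Im(Z)=0 gives ω₀ = 1/√(LC).
Step 2 — ω₀ = 1/√(0.00599·4.7e-08) = 5.96e+04 rad/s.
Step 3 — f₀ = ω₀/(2π) = 9485 Hz.
Step 4 — Series Q: Q = ω₀L/R = 5.96e+04·0.00599/50 = 7.14.
Step 5 — 3dB bandwidth: Δω = ω₀/Q = 8347 rad/s; BW = Δω/(2π) = 1329 Hz.

(a) f₀ = 9485 Hz  (b) Q = 7.14  (c) BW = 1329 Hz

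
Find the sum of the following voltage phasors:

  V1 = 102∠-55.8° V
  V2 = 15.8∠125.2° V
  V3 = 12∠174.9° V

Step 1 — Convert each phasor to rectangular form:
  V1 = 102·(cos(-55.8°) + j·sin(-55.8°)) = 57.33 - j84.36 V
  V2 = 15.8·(cos(125.2°) + j·sin(125.2°)) = -9.108 + j12.91 V
  V3 = 12·(cos(174.9°) + j·sin(174.9°)) = -11.95 + j1.067 V
Step 2 — Sum components: V_total = 36.27 - j70.38 V.
Step 3 — Convert to polar: |V_total| = 79.18 V, ∠V_total = -62.7°.

V_total = 79.18∠-62.7° V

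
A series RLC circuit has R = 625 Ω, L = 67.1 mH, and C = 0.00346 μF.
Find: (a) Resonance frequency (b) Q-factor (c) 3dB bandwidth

Step 1 — Resonance: ω₀ = 1/√(LC) = 1/√(0.0671·3.46e-09) = 6.563e+04 rad/s.
Step 2 — f₀ = ω₀/(2π) = 1.045e+04 Hz.
Step 3 — Series Q: Q = ω₀L/R = 6.563e+04·0.0671/625 = 7.046.
Step 4 — Bandwidth: Δω = ω₀/Q = 9314 rad/s; BW = Δω/(2π) = 1482 Hz.

(a) f₀ = 1.045e+04 Hz  (b) Q = 7.046  (c) BW = 1482 Hz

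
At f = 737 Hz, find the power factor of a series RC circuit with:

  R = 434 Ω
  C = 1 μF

Step 1 — Angular frequency: ω = 2π·f = 2π·737 = 4631 rad/s.
Step 2 — Component impedances:
  R: Z = R = 434 Ω
  C: Z = 1/(jωC) = -j/(ω·C) = 0 - j215.9 Ω
Step 3 — Series combination: Z_total = R + C = 434 - j215.9 Ω = 484.8∠-26.5° Ω.
Step 4 — Power factor: PF = cos(φ) = Re(Z)/|Z| = 434/484.76 = 0.8953.
Step 5 — Type: Im(Z) = -215.9 ⇒ leading (phase φ = -26.5°).

PF = 0.8953 (leading, φ = -26.5°)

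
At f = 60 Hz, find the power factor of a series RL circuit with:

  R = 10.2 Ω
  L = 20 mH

Step 1 — Angular frequency: ω = 2π·f = 2π·60 = 377 rad/s.
Step 2 — Component impedances:
  R: Z = R = 10.2 Ω
  L: Z = jωL = j·377·0.02 = 0 + j7.54 Ω
Step 3 — Series combination: Z_total = R + L = 10.2 + j7.54 Ω = 12.68∠36.5° Ω.
Step 4 — Power factor: PF = cos(φ) = Re(Z)/|Z| = 10.2/12.684 = 0.8042.
Step 5 — Type: Im(Z) = 7.54 ⇒ lagging (phase φ = 36.5°).

PF = 0.8042 (lagging, φ = 36.5°)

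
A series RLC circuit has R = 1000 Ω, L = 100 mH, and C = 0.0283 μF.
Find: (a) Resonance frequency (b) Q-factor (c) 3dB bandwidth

Step 1 — Resonance condition Im(Z)=0 gives ω₀ = 1/√(LC).
Step 2 — ω₀ = 1/√(0.1·2.83e-08) = 1.88e+04 rad/s.
Step 3 — f₀ = ω₀/(2π) = 2992 Hz.
Step 4 — Series Q: Q = ω₀L/R = 1.88e+04·0.1/1000 = 1.88.
Step 5 — 3dB bandwidth: Δω = ω₀/Q = 1e+04 rad/s; BW = Δω/(2π) = 1592 Hz.

(a) f₀ = 2992 Hz  (b) Q = 1.88  (c) BW = 1592 Hz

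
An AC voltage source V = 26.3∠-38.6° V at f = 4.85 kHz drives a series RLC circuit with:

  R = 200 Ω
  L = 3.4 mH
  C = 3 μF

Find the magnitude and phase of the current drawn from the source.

Step 1 — Angular frequency: ω = 2π·f = 2π·4850 = 3.047e+04 rad/s.
Step 2 — Component impedances:
  R: Z = R = 200 Ω
  L: Z = jωL = j·3.047e+04·0.0034 = 0 + j103.6 Ω
  C: Z = 1/(jωC) = -j/(ω·C) = 0 - j10.94 Ω
Step 3 — Series combination: Z_total = R + L + C = 200 + j92.67 Ω = 220.4∠24.9° Ω.
Step 4 — Source phasor: V = 26.3∠-38.6° V = 20.55 - j16.41 V.
Step 5 — Ohm's law: I = V / Z_total = (20.55 - j16.41) / (200 + j92.67) = 0.05331 - j0.1067 A.
Step 6 — Convert to polar: |I| = 0.1193 A, ∠I = -63.5°.

I = 0.1193∠-63.5° A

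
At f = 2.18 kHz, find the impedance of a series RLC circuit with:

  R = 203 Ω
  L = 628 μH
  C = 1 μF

Step 1 — Angular frequency: ω = 2π·f = 2π·2180 = 1.37e+04 rad/s.
Step 2 — Component impedances:
  R: Z = R = 203 Ω
  L: Z = jωL = j·1.37e+04·0.000628 = 0 + j8.602 Ω
  C: Z = 1/(jωC) = -j/(ω·C) = 0 - j73.01 Ω
Step 3 — Series combination: Z_total = R + L + C = 203 - j64.4 Ω = 213∠-17.6° Ω.

Z = 203 - j64.4 Ω = 213∠-17.6° Ω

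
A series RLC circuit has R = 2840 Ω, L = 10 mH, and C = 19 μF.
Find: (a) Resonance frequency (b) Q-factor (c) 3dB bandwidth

Step 1 — Resonance condition Im(Z)=0 gives ω₀ = 1/√(LC).
Step 2 — ω₀ = 1/√(0.01·1.9e-05) = 2294 rad/s.
Step 3 — f₀ = ω₀/(2π) = 365.1 Hz.
Step 4 — Series Q: Q = ω₀L/R = 2294·0.01/2840 = 0.008078.
Step 5 — 3dB bandwidth: Δω = ω₀/Q = 2.84e+05 rad/s; BW = Δω/(2π) = 4.52e+04 Hz.

(a) f₀ = 365.1 Hz  (b) Q = 0.008078  (c) BW = 4.52e+04 Hz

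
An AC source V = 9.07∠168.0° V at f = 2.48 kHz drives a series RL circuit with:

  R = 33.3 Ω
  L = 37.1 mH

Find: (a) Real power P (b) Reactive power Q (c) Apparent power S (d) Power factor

Step 1 — Angular frequency: ω = 2π·f = 2π·2480 = 1.558e+04 rad/s.
Step 2 — Component impedances:
  R: Z = R = 33.3 Ω
  L: Z = jωL = j·1.558e+04·0.0371 = 0 + j578.1 Ω
Step 3 — Series combination: Z_total = R + L = 33.3 + j578.1 Ω = 579.1∠86.7° Ω.
Step 4 — Source phasor: V = 9.07∠168.0° V = -8.872 + j1.886 V.
Step 5 — Current: I = V / Z = 0.00237 + j0.01548 A = 0.01566∠81.3° A.
Step 6 — Complex power: S = V·I* = 0.00817 + j0.1418 VA.
Step 7 — Real power: P = Re(S) = 0.00817 W.
Step 8 — Reactive power: Q = Im(S) = 0.1418 VAR.
Step 9 — Apparent power: |S| = 0.1421 VA.
Step 10 — Power factor: PF = P/|S| = 0.05751 (lagging).

(a) P = 0.00817 W  (b) Q = 0.1418 VAR  (c) S = 0.1421 VA  (d) PF = 0.05751 (lagging)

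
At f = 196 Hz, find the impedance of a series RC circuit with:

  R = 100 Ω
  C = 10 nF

Step 1 — Angular frequency: ω = 2π·f = 2π·196 = 1232 rad/s.
Step 2 — Component impedances:
  R: Z = R = 100 Ω
  C: Z = 1/(jωC) = -j/(ω·C) = 0 - j8.12e+04 Ω
Step 3 — Series combination: Z_total = R + C = 100 - j8.12e+04 Ω = 8.12e+04∠-89.9° Ω.

Z = 100 - j8.12e+04 Ω = 8.12e+04∠-89.9° Ω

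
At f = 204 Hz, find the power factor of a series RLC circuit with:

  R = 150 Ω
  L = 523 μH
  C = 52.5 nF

Step 1 — Angular frequency: ω = 2π·f = 2π·204 = 1282 rad/s.
Step 2 — Component impedances:
  R: Z = R = 150 Ω
  L: Z = jωL = j·1282·0.000523 = 0 + j0.6704 Ω
  C: Z = 1/(jωC) = -j/(ω·C) = 0 - j1.486e+04 Ω
Step 3 — Series combination: Z_total = R + L + C = 150 - j1.486e+04 Ω = 1.486e+04∠-89.4° Ω.
Step 4 — Power factor: PF = cos(φ) = Re(Z)/|Z| = 150/1.486e+04 = 0.01009.
Step 5 — Type: Im(Z) = -1.486e+04 ⇒ leading (phase φ = -89.4°).

PF = 0.01009 (leading, φ = -89.4°)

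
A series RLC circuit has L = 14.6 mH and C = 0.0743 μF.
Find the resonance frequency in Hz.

Step 1 — Resonance condition Im(Z)=0 gives ω₀ = 1/√(LC).
Step 2 — ω₀ = 1/√(0.0146·7.43e-08) = 3.036e+04 rad/s.
Step 3 — f₀ = ω₀/(2π) = 4832 Hz.

f₀ = 4832 Hz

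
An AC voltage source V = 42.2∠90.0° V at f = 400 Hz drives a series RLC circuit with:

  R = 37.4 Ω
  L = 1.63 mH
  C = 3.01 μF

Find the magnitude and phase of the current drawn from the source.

Step 1 — Angular frequency: ω = 2π·f = 2π·400 = 2513 rad/s.
Step 2 — Component impedances:
  R: Z = R = 37.4 Ω
  L: Z = jωL = j·2513·0.00163 = 0 + j4.097 Ω
  C: Z = 1/(jωC) = -j/(ω·C) = 0 - j132.2 Ω
Step 3 — Series combination: Z_total = R + L + C = 37.4 - j128.1 Ω = 133.4∠-73.7° Ω.
Step 4 — Source phasor: V = 42.2∠90.0° V = 0 + j42.2 V.
Step 5 — Ohm's law: I = V / Z_total = (0 + j42.2) / (37.4 - j128.1) = -0.3036 + j0.08864 A.
Step 6 — Convert to polar: |I| = 0.3162 A, ∠I = 163.7°.

I = 0.3162∠163.7° A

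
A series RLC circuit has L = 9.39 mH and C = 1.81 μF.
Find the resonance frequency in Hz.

Step 1 — Resonance condition Im(Z)=0 gives ω₀ = 1/√(LC).
Step 2 — ω₀ = 1/√(0.00939·1.81e-06) = 7671 rad/s.
Step 3 — f₀ = ω₀/(2π) = 1221 Hz.

f₀ = 1221 Hz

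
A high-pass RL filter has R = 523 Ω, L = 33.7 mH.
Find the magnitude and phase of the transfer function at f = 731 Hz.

Step 1 — Angular frequency: ω = 2π·731 = 4593 rad/s.
Step 2 — Transfer function: H(jω) = jωL/(R + jωL).
Step 3 — Numerator jωL = j·154.8; denominator R + jωL = 523 + j154.8.
Step 4 — H = 0.08054 + j0.2721.
Step 5 — Magnitude: |H| = 0.2838 (-10.9 dB); phase: φ = 73.5°.

|H| = 0.2838 (-10.9 dB), φ = 73.5°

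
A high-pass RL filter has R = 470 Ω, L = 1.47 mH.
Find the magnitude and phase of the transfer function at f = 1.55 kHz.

Step 1 — Angular frequency: ω = 2π·1550 = 9739 rad/s.
Step 2 — Transfer function: H(jω) = jωL/(R + jωL).
Step 3 — Numerator jωL = j·14.32; denominator R + jωL = 470 + j14.32.
Step 4 — H = 0.000927 + j0.03043.
Step 5 — Magnitude: |H| = 0.03045 (-30.3 dB); phase: φ = 88.3°.

|H| = 0.03045 (-30.3 dB), φ = 88.3°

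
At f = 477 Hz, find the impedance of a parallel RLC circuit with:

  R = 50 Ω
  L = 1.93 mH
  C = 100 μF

Step 1 — Angular frequency: ω = 2π·f = 2π·477 = 2997 rad/s.
Step 2 — Component impedances:
  R: Z = R = 50 Ω
  L: Z = jωL = j·2997·0.00193 = 0 + j5.784 Ω
  C: Z = 1/(jωC) = -j/(ω·C) = 0 - j3.337 Ω
Step 3 — Parallel combination: 1/Z_total = 1/R + 1/L + 1/C; Z_total = 1.213 - j7.693 Ω = 7.788∠-81.0° Ω.

Z = 1.213 - j7.693 Ω = 7.788∠-81.0° Ω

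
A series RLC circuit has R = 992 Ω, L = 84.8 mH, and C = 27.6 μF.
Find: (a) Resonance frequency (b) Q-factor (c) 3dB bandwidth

Step 1 — Resonance: ω₀ = 1/√(LC) = 1/√(0.0848·2.76e-05) = 653.7 rad/s.
Step 2 — f₀ = ω₀/(2π) = 104 Hz.
Step 3 — Series Q: Q = ω₀L/R = 653.7·0.0848/992 = 0.05588.
Step 4 — Bandwidth: Δω = ω₀/Q = 1.17e+04 rad/s; BW = Δω/(2π) = 1862 Hz.

(a) f₀ = 104 Hz  (b) Q = 0.05588  (c) BW = 1862 Hz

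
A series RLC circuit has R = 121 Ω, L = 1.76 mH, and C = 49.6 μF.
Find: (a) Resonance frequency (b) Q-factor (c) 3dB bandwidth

Step 1 — Resonance condition Im(Z)=0 gives ω₀ = 1/√(LC).
Step 2 — ω₀ = 1/√(0.00176·4.96e-05) = 3385 rad/s.
Step 3 — f₀ = ω₀/(2π) = 538.7 Hz.
Step 4 — Series Q: Q = ω₀L/R = 3385·0.00176/121 = 0.04923.
Step 5 — 3dB bandwidth: Δω = ω₀/Q = 6.875e+04 rad/s; BW = Δω/(2π) = 1.094e+04 Hz.

(a) f₀ = 538.7 Hz  (b) Q = 0.04923  (c) BW = 1.094e+04 Hz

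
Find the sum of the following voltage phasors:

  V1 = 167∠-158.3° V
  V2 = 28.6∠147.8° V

Step 1 — Convert each phasor to rectangular form:
  V1 = 167·(cos(-158.3°) + j·sin(-158.3°)) = -155.2 - j61.75 V
  V2 = 28.6·(cos(147.8°) + j·sin(147.8°)) = -24.2 + j15.24 V
Step 2 — Sum components: V_total = -179.4 - j46.51 V.
Step 3 — Convert to polar: |V_total| = 185.3 V, ∠V_total = -165.5°.

V_total = 185.3∠-165.5° V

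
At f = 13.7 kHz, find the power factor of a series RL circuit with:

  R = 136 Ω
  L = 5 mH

Step 1 — Angular frequency: ω = 2π·f = 2π·1.37e+04 = 8.608e+04 rad/s.
Step 2 — Component impedances:
  R: Z = R = 136 Ω
  L: Z = jωL = j·8.608e+04·0.005 = 0 + j430.4 Ω
Step 3 — Series combination: Z_total = R + L = 136 + j430.4 Ω = 451.4∠72.5° Ω.
Step 4 — Power factor: PF = cos(φ) = Re(Z)/|Z| = 136/451.4 = 0.3013.
Step 5 — Type: Im(Z) = 430.4 ⇒ lagging (phase φ = 72.5°).

PF = 0.3013 (lagging, φ = 72.5°)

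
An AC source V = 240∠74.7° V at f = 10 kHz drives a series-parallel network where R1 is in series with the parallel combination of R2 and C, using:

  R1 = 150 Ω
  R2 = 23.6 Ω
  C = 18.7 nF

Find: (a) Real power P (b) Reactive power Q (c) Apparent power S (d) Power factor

Step 1 — Angular frequency: ω = 2π·f = 2π·1e+04 = 6.283e+04 rad/s.
Step 2 — Component impedances:
  R1: Z = R = 150 Ω
  R2: Z = R = 23.6 Ω
  C: Z = 1/(jωC) = -j/(ω·C) = 0 - j851.1 Ω
Step 3 — Parallel branch: R2 || C = 1/(1/R2 + 1/C) = 23.58 - j0.6539 Ω.
Step 4 — Series with R1: Z_total = R1 + (R2 || C) = 173.6 - j0.6539 Ω = 173.6∠-0.2° Ω.
Step 5 — Source phasor: V = 240∠74.7° V = 63.33 + j231.5 V.
Step 6 — Current: I = V / Z = 0.3598 + j1.335 A = 1.383∠74.9° A.
Step 7 — Complex power: S = V·I* = 331.8 - j1.25 VA.
Step 8 — Real power: P = Re(S) = 331.8 W.
Step 9 — Reactive power: Q = Im(S) = -1.25 VAR.
Step 10 — Apparent power: |S| = 331.8 VA.
Step 11 — Power factor: PF = P/|S| = 1 (leading).

(a) P = 331.8 W  (b) Q = -1.25 VAR  (c) S = 331.8 VA  (d) PF = 1 (leading)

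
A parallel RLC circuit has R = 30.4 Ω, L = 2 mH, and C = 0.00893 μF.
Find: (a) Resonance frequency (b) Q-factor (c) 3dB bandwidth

Step 1 — Resonance: ω₀ = 1/√(LC) = 1/√(0.002·8.93e-09) = 2.366e+05 rad/s.
Step 2 — f₀ = ω₀/(2π) = 3.766e+04 Hz.
Step 3 — Parallel Q: Q = R/(ω₀L) = 30.4/(2.366e+05·0.002) = 0.06424.
Step 4 — Bandwidth: Δω = ω₀/Q = 3.684e+06 rad/s; BW = Δω/(2π) = 5.863e+05 Hz.

(a) f₀ = 3.766e+04 Hz  (b) Q = 0.06424  (c) BW = 5.863e+05 Hz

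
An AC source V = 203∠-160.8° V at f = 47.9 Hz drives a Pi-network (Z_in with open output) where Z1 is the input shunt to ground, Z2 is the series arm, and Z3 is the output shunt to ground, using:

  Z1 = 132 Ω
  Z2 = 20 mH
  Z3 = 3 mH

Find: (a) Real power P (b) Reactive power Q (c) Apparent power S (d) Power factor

Step 1 — Angular frequency: ω = 2π·f = 2π·47.9 = 301 rad/s.
Step 2 — Component impedances:
  Z1: Z = R = 132 Ω
  Z2: Z = jωL = j·301·0.02 = 0 + j6.019 Ω
  Z3: Z = jωL = j·301·0.003 = 0 + j0.9029 Ω
Step 3 — With open output, the series arm Z2 and the output shunt Z3 appear in series to ground: Z2 + Z3 = 0 + j6.922 Ω.
Step 4 — Parallel with input shunt Z1: Z_in = Z1 || (Z2 + Z3) = 0.362 + j6.903 Ω = 6.913∠87.0° Ω.
Step 5 — Source phasor: V = 203∠-160.8° V = -191.7 - j66.76 V.
Step 6 — Current: I = V / Z = -11.1 + j27.19 A = 29.37∠112.2° A.
Step 7 — Complex power: S = V·I* = 312.2 + j5953 VA.
Step 8 — Real power: P = Re(S) = 312.2 W.
Step 9 — Reactive power: Q = Im(S) = 5953 VAR.
Step 10 — Apparent power: |S| = 5961 VA.
Step 11 — Power factor: PF = P/|S| = 0.05237 (lagging).

(a) P = 312.2 W  (b) Q = 5953 VAR  (c) S = 5961 VA  (d) PF = 0.05237 (lagging)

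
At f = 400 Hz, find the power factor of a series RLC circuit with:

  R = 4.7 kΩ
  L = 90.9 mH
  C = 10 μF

Step 1 — Angular frequency: ω = 2π·f = 2π·400 = 2513 rad/s.
Step 2 — Component impedances:
  R: Z = R = 4700 Ω
  L: Z = jωL = j·2513·0.0909 = 0 + j228.5 Ω
  C: Z = 1/(jωC) = -j/(ω·C) = 0 - j39.79 Ω
Step 3 — Series combination: Z_total = R + L + C = 4700 + j188.7 Ω = 4704∠2.3° Ω.
Step 4 — Power factor: PF = cos(φ) = Re(Z)/|Z| = 4700/4703.8 = 0.9992.
Step 5 — Type: Im(Z) = 188.7 ⇒ lagging (phase φ = 2.3°).

PF = 0.9992 (lagging, φ = 2.3°)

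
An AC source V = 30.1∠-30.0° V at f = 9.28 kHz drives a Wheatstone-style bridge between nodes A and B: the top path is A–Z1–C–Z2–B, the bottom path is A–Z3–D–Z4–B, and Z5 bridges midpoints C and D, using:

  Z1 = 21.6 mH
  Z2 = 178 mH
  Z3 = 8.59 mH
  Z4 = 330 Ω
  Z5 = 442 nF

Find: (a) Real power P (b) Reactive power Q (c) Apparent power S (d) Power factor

Step 1 — Angular frequency: ω = 2π·f = 2π·9280 = 5.831e+04 rad/s.
Step 2 — Component impedances:
  Z1: Z = jωL = j·5.831e+04·0.0216 = 0 + j1259 Ω
  Z2: Z = jωL = j·5.831e+04·0.178 = 0 + j1.038e+04 Ω
  Z3: Z = jωL = j·5.831e+04·0.00859 = 0 + j500.9 Ω
  Z4: Z = R = 330 Ω
  Z5: Z = 1/(jωC) = -j/(ω·C) = 0 - j38.8 Ω
Step 3 — Bridge requires nodal analysis (the Z5 bridge couples midpoints C and D, so the two paths cannot be reduced to a simple series/parallel combination). Setting node B to ground and injecting 1 A at node A, the 3-node admittance system at A, C, D solves to V_A = Z_AB = 330.4 + j365.7 Ω = 492.8∠47.9° Ω.
Step 4 — Source phasor: V = 30.1∠-30.0° V = 26.07 - j15.05 V.
Step 5 — Current: I = V / Z = 0.0128 - j0.05972 A = 0.06108∠-77.9° A.
Step 6 — Complex power: S = V·I* = 1.232 + j1.364 VA.
Step 7 — Real power: P = Re(S) = 1.232 W.
Step 8 — Reactive power: Q = Im(S) = 1.364 VAR.
Step 9 — Apparent power: |S| = 1.838 VA.
Step 10 — Power factor: PF = P/|S| = 0.6704 (lagging).

(a) P = 1.232 W  (b) Q = 1.364 VAR  (c) S = 1.838 VA  (d) PF = 0.6704 (lagging)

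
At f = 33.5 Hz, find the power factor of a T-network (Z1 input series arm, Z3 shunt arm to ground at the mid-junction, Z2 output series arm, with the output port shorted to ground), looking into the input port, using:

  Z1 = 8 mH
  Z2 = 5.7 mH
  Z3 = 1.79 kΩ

Step 1 — Angular frequency: ω = 2π·f = 2π·33.5 = 210.5 rad/s.
Step 2 — Component impedances:
  Z1: Z = jωL = j·210.5·0.008 = 0 + j1.684 Ω
  Z2: Z = jωL = j·210.5·0.0057 = 0 + j1.2 Ω
  Z3: Z = R = 1790 Ω
Step 3 — With the output port shorted to ground, the output series arm Z2 runs from the junction to ground; the shunt arm Z3 also runs from the junction to ground. They appear in parallel: Z3 || Z2 = 0.0008042 + j1.2 Ω.
Step 4 — Series with input arm Z1: Z_in = Z1 + (Z3 || Z2) = 0.0008042 + j2.884 Ω = 2.884∠90.0° Ω.
Step 5 — Power factor: PF = cos(φ) = Re(Z)/|Z| = 0.00080417/2.8837 = 0.0002789.
Step 6 — Type: Im(Z) = 2.884 ⇒ lagging (phase φ = 90.0°).

PF = 0.0002789 (lagging, φ = 90.0°)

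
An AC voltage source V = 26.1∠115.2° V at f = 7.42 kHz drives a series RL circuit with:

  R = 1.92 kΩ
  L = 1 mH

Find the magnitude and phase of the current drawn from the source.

Step 1 — Angular frequency: ω = 2π·f = 2π·7420 = 4.662e+04 rad/s.
Step 2 — Component impedances:
  R: Z = R = 1920 Ω
  L: Z = jωL = j·4.662e+04·0.001 = 0 + j46.62 Ω
Step 3 — Series combination: Z_total = R + L = 1920 + j46.62 Ω = 1921∠1.4° Ω.
Step 4 — Source phasor: V = 26.1∠115.2° V = -11.11 + j23.62 V.
Step 5 — Ohm's law: I = V / Z_total = (-11.11 + j23.62) / (1920 + j46.62) = -0.005486 + j0.01243 A.
Step 6 — Convert to polar: |I| = 0.01359 A, ∠I = 113.8°.

I = 0.01359∠113.8° A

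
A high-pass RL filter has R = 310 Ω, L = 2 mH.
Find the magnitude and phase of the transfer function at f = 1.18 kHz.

Step 1 — Angular frequency: ω = 2π·1180 = 7414 rad/s.
Step 2 — Transfer function: H(jω) = jωL/(R + jωL).
Step 3 — Numerator jωL = j·14.83; denominator R + jωL = 310 + j14.83.
Step 4 — H = 0.002283 + j0.04772.
Step 5 — Magnitude: |H| = 0.04778 (-26.4 dB); phase: φ = 87.3°.

|H| = 0.04778 (-26.4 dB), φ = 87.3°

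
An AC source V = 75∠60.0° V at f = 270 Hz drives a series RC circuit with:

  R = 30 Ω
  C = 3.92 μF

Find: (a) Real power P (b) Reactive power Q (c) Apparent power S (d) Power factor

Step 1 — Angular frequency: ω = 2π·f = 2π·270 = 1696 rad/s.
Step 2 — Component impedances:
  R: Z = R = 30 Ω
  C: Z = 1/(jωC) = -j/(ω·C) = 0 - j150.4 Ω
Step 3 — Series combination: Z_total = R + C = 30 - j150.4 Ω = 153.3∠-78.7° Ω.
Step 4 — Source phasor: V = 75∠60.0° V = 37.5 + j64.95 V.
Step 5 — Current: I = V / Z = -0.3676 + j0.3227 A = 0.4891∠138.7° A.
Step 6 — Complex power: S = V·I* = 7.177 - j35.98 VA.
Step 7 — Real power: P = Re(S) = 7.177 W.
Step 8 — Reactive power: Q = Im(S) = -35.98 VAR.
Step 9 — Apparent power: |S| = 36.68 VA.
Step 10 — Power factor: PF = P/|S| = 0.1956 (leading).

(a) P = 7.177 W  (b) Q = -35.98 VAR  (c) S = 36.68 VA  (d) PF = 0.1956 (leading)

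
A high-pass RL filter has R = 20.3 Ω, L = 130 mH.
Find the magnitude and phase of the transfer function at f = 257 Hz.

Step 1 — Angular frequency: ω = 2π·257 = 1615 rad/s.
Step 2 — Transfer function: H(jω) = jωL/(R + jωL).
Step 3 — Numerator jωL = j·209.9; denominator R + jωL = 20.3 + j209.9.
Step 4 — H = 0.9907 + j0.09581.
Step 5 — Magnitude: |H| = 0.9954 (-0.0 dB); phase: φ = 5.5°.

|H| = 0.9954 (-0.0 dB), φ = 5.5°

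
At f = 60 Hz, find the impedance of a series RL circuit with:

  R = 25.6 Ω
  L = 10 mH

Step 1 — Angular frequency: ω = 2π·f = 2π·60 = 377 rad/s.
Step 2 — Component impedances:
  R: Z = R = 25.6 Ω
  L: Z = jωL = j·377·0.01 = 0 + j3.77 Ω
Step 3 — Series combination: Z_total = R + L = 25.6 + j3.77 Ω = 25.88∠8.4° Ω.

Z = 25.6 + j3.77 Ω = 25.88∠8.4° Ω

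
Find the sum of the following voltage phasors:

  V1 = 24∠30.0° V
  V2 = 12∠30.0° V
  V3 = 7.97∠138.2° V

Step 1 — Convert each phasor to rectangular form:
  V1 = 24·(cos(30.0°) + j·sin(30.0°)) = 20.78 + j12 V
  V2 = 12·(cos(30.0°) + j·sin(30.0°)) = 10.39 + j6 V
  V3 = 7.97·(cos(138.2°) + j·sin(138.2°)) = -5.941 + j5.312 V
Step 2 — Sum components: V_total = 25.24 + j23.31 V.
Step 3 — Convert to polar: |V_total| = 34.36 V, ∠V_total = 42.7°.

V_total = 34.36∠42.7° V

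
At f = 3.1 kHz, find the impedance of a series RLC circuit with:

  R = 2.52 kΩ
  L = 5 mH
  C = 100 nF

Step 1 — Angular frequency: ω = 2π·f = 2π·3100 = 1.948e+04 rad/s.
Step 2 — Component impedances:
  R: Z = R = 2520 Ω
  L: Z = jωL = j·1.948e+04·0.005 = 0 + j97.39 Ω
  C: Z = 1/(jωC) = -j/(ω·C) = 0 - j513.4 Ω
Step 3 — Series combination: Z_total = R + L + C = 2520 - j416 Ω = 2554∠-9.4° Ω.

Z = 2520 - j416 Ω = 2554∠-9.4° Ω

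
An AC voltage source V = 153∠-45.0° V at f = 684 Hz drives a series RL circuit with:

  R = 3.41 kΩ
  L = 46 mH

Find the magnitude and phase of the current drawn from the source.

Step 1 — Angular frequency: ω = 2π·f = 2π·684 = 4298 rad/s.
Step 2 — Component impedances:
  R: Z = R = 3410 Ω
  L: Z = jωL = j·4298·0.046 = 0 + j197.7 Ω
Step 3 — Series combination: Z_total = R + L = 3410 + j197.7 Ω = 3416∠3.3° Ω.
Step 4 — Source phasor: V = 153∠-45.0° V = 108.2 - j108.2 V.
Step 5 — Ohm's law: I = V / Z_total = (108.2 - j108.2) / (3410 + j197.7) = 0.02979 - j0.03345 A.
Step 6 — Convert to polar: |I| = 0.04479 A, ∠I = -48.3°.

I = 0.04479∠-48.3° A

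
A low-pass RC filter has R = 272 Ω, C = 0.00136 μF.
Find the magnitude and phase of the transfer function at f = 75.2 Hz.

Step 1 — Angular frequency: ω = 2π·75.2 = 472.5 rad/s.
Step 2 — Transfer function: H(jω) = 1/(1 + jωRC).
Step 3 — Denominator: 1 + jωRC = 1 + j·472.5·272·1.36e-09 = 1 + j0.0001748.
Step 4 — H = 1 - j0.0001748.
Step 5 — Magnitude: |H| = 1 (-0.0 dB); phase: φ = -0.0°.

|H| = 1 (-0.0 dB), φ = -0.0°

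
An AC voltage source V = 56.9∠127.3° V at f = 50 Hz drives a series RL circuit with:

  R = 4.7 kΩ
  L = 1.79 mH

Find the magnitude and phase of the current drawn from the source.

Step 1 — Angular frequency: ω = 2π·f = 2π·50 = 314.2 rad/s.
Step 2 — Component impedances:
  R: Z = R = 4700 Ω
  L: Z = jωL = j·314.2·0.00179 = 0 + j0.5623 Ω
Step 3 — Series combination: Z_total = R + L = 4700 + j0.5623 Ω = 4700∠0.0° Ω.
Step 4 — Source phasor: V = 56.9∠127.3° V = -34.48 + j45.26 V.
Step 5 — Ohm's law: I = V / Z_total = (-34.48 + j45.26) / (4700 + j0.5623) = -0.007335 + j0.009631 A.
Step 6 — Convert to polar: |I| = 0.01211 A, ∠I = 127.3°.

I = 0.01211∠127.3° A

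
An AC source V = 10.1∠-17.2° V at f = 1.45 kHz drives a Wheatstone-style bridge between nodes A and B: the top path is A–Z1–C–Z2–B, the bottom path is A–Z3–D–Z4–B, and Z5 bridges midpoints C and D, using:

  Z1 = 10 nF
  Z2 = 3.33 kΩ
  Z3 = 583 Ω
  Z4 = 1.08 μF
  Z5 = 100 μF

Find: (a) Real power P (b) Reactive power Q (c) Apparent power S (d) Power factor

Step 1 — Angular frequency: ω = 2π·f = 2π·1450 = 9111 rad/s.
Step 2 — Component impedances:
  Z1: Z = 1/(jωC) = -j/(ω·C) = 0 - j1.098e+04 Ω
  Z2: Z = R = 3330 Ω
  Z3: Z = R = 583 Ω
  Z4: Z = 1/(jωC) = -j/(ω·C) = 0 - j101.6 Ω
  Z5: Z = 1/(jωC) = -j/(ω·C) = 0 - j1.098 Ω
Step 3 — Bridge requires nodal analysis (the Z5 bridge couples midpoints C and D, so the two paths cannot be reduced to a simple series/parallel combination). Setting node B to ground and injecting 1 A at node A, the 3-node admittance system at A, C, D solves to V_A = Z_AB = 584.5 - j132.4 Ω = 599.3∠-12.8° Ω.
Step 4 — Source phasor: V = 10.1∠-17.2° V = 9.648 - j2.987 V.
Step 5 — Current: I = V / Z = 0.0168 - j0.001303 A = 0.01685∠-4.4° A.
Step 6 — Complex power: S = V·I* = 0.166 - j0.03761 VA.
Step 7 — Real power: P = Re(S) = 0.166 W.
Step 8 — Reactive power: Q = Im(S) = -0.03761 VAR.
Step 9 — Apparent power: |S| = 0.1702 VA.
Step 10 — Power factor: PF = P/|S| = 0.9753 (leading).

(a) P = 0.166 W  (b) Q = -0.03761 VAR  (c) S = 0.1702 VA  (d) PF = 0.9753 (leading)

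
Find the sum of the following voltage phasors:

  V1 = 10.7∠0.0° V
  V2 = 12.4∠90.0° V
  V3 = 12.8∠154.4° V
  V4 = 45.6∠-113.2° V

Step 1 — Convert each phasor to rectangular form:
  V1 = 10.7·(cos(0.0°) + j·sin(0.0°)) = 10.7 V
  V2 = 12.4·(cos(90.0°) + j·sin(90.0°)) = 0 + j12.4 V
  V3 = 12.8·(cos(154.4°) + j·sin(154.4°)) = -11.54 + j5.531 V
  V4 = 45.6·(cos(-113.2°) + j·sin(-113.2°)) = -17.96 - j41.91 V
Step 2 — Sum components: V_total = -18.81 - j23.98 V.
Step 3 — Convert to polar: |V_total| = 30.48 V, ∠V_total = -128.1°.

V_total = 30.48∠-128.1° V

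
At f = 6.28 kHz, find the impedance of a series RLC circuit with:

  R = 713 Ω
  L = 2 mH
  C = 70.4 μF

Step 1 — Angular frequency: ω = 2π·f = 2π·6280 = 3.946e+04 rad/s.
Step 2 — Component impedances:
  R: Z = R = 713 Ω
  L: Z = jωL = j·3.946e+04·0.002 = 0 + j78.92 Ω
  C: Z = 1/(jωC) = -j/(ω·C) = 0 - j0.36 Ω
Step 3 — Series combination: Z_total = R + L + C = 713 + j78.56 Ω = 717.3∠6.3° Ω.

Z = 713 + j78.56 Ω = 717.3∠6.3° Ω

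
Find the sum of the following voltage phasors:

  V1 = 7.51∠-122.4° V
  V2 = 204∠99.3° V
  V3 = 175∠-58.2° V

Step 1 — Convert each phasor to rectangular form:
  V1 = 7.51·(cos(-122.4°) + j·sin(-122.4°)) = -4.024 - j6.341 V
  V2 = 204·(cos(99.3°) + j·sin(99.3°)) = -32.97 + j201.3 V
  V3 = 175·(cos(-58.2°) + j·sin(-58.2°)) = 92.22 - j148.7 V
Step 2 — Sum components: V_total = 55.23 + j46.25 V.
Step 3 — Convert to polar: |V_total| = 72.03 V, ∠V_total = 39.9°.

V_total = 72.03∠39.9° V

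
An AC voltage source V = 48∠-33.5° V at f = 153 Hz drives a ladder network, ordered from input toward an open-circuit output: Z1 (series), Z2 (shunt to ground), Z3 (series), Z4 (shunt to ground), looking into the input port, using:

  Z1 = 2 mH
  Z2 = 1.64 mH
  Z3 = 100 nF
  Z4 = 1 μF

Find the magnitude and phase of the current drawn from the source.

Step 1 — Angular frequency: ω = 2π·f = 2π·153 = 961.3 rad/s.
Step 2 — Component impedances:
  Z1: Z = jωL = j·961.3·0.002 = 0 + j1.923 Ω
  Z2: Z = jωL = j·961.3·0.00164 = 0 + j1.577 Ω
  Z3: Z = 1/(jωC) = -j/(ω·C) = 0 - j1.04e+04 Ω
  Z4: Z = 1/(jωC) = -j/(ω·C) = 0 - j1040 Ω
Step 3 — Ladder network (open output): work backward from the far end, alternating series and parallel combinations. Z_in = 0 + j3.499 Ω = 3.499∠90.0° Ω.
Step 4 — Source phasor: V = 48∠-33.5° V = 40.03 - j26.49 V.
Step 5 — Ohm's law: I = V / Z_total = (40.03 - j26.49) / (0 + j3.499) = -7.571 - j11.44 A.
Step 6 — Convert to polar: |I| = 13.72 A, ∠I = -123.5°.

I = 13.72∠-123.5° A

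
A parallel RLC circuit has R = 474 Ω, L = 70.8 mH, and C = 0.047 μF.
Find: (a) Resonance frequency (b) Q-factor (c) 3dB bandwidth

Step 1 — Resonance: ω₀ = 1/√(LC) = 1/√(0.0708·4.7e-08) = 1.734e+04 rad/s.
Step 2 — f₀ = ω₀/(2π) = 2759 Hz.
Step 3 — Parallel Q: Q = R/(ω₀L) = 474/(1.734e+04·0.0708) = 0.3862.
Step 4 — Bandwidth: Δω = ω₀/Q = 4.489e+04 rad/s; BW = Δω/(2π) = 7144 Hz.

(a) f₀ = 2759 Hz  (b) Q = 0.3862  (c) BW = 7144 Hz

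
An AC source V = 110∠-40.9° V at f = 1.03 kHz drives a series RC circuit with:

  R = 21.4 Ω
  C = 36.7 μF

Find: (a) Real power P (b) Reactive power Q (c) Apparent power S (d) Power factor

Step 1 — Angular frequency: ω = 2π·f = 2π·1030 = 6472 rad/s.
Step 2 — Component impedances:
  R: Z = R = 21.4 Ω
  C: Z = 1/(jωC) = -j/(ω·C) = 0 - j4.21 Ω
Step 3 — Series combination: Z_total = R + C = 21.4 - j4.21 Ω = 21.81∠-11.1° Ω.
Step 4 — Source phasor: V = 110∠-40.9° V = 83.14 - j72.02 V.
Step 5 — Current: I = V / Z = 4.378 - j2.504 A = 5.044∠-29.8° A.
Step 6 — Complex power: S = V·I* = 544.3 - j107.1 VA.
Step 7 — Real power: P = Re(S) = 544.3 W.
Step 8 — Reactive power: Q = Im(S) = -107.1 VAR.
Step 9 — Apparent power: |S| = 554.8 VA.
Step 10 — Power factor: PF = P/|S| = 0.9812 (leading).

(a) P = 544.3 W  (b) Q = -107.1 VAR  (c) S = 554.8 VA  (d) PF = 0.9812 (leading)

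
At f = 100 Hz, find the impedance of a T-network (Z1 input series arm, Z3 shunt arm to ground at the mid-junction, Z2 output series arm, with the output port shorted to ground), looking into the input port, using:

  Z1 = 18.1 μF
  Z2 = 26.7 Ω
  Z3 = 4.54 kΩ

Step 1 — Angular frequency: ω = 2π·f = 2π·100 = 628.3 rad/s.
Step 2 — Component impedances:
  Z1: Z = 1/(jωC) = -j/(ω·C) = 0 - j87.93 Ω
  Z2: Z = R = 26.7 Ω
  Z3: Z = R = 4540 Ω
Step 3 — With the output port shorted to ground, the output series arm Z2 runs from the junction to ground; the shunt arm Z3 also runs from the junction to ground. They appear in parallel: Z3 || Z2 = 26.54 Ω.
Step 4 — Series with input arm Z1: Z_in = Z1 + (Z3 || Z2) = 26.54 - j87.93 Ω = 91.85∠-73.2° Ω.

Z = 26.54 - j87.93 Ω = 91.85∠-73.2° Ω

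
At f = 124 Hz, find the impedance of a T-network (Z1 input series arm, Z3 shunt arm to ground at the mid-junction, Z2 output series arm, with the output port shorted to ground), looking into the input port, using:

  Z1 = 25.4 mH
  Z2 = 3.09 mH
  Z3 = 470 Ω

Step 1 — Angular frequency: ω = 2π·f = 2π·124 = 779.1 rad/s.
Step 2 — Component impedances:
  Z1: Z = jωL = j·779.1·0.0254 = 0 + j19.79 Ω
  Z2: Z = jωL = j·779.1·0.00309 = 0 + j2.407 Ω
  Z3: Z = R = 470 Ω
Step 3 — With the output port shorted to ground, the output series arm Z2 runs from the junction to ground; the shunt arm Z3 also runs from the junction to ground. They appear in parallel: Z3 || Z2 = 0.01233 + j2.407 Ω.
Step 4 — Series with input arm Z1: Z_in = Z1 + (Z3 || Z2) = 0.01233 + j22.2 Ω = 22.2∠90.0° Ω.

Z = 0.01233 + j22.2 Ω = 22.2∠90.0° Ω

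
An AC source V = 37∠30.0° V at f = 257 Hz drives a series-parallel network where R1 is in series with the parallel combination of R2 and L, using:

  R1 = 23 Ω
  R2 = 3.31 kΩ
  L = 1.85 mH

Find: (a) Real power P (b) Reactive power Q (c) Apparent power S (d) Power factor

Step 1 — Angular frequency: ω = 2π·f = 2π·257 = 1615 rad/s.
Step 2 — Component impedances:
  R1: Z = R = 23 Ω
  R2: Z = R = 3310 Ω
  L: Z = jωL = j·1615·0.00185 = 0 + j2.987 Ω
Step 3 — Parallel branch: R2 || L = 1/(1/R2 + 1/L) = 0.002696 + j2.987 Ω.
Step 4 — Series with R1: Z_total = R1 + (R2 || L) = 23 + j2.987 Ω = 23.2∠7.4° Ω.
Step 5 — Source phasor: V = 37∠30.0° V = 32.04 + j18.5 V.
Step 6 — Current: I = V / Z = 1.473 + j0.613 A = 1.595∠22.6° A.
Step 7 — Complex power: S = V·I* = 58.53 + j7.601 VA.
Step 8 — Real power: P = Re(S) = 58.53 W.
Step 9 — Reactive power: Q = Im(S) = 7.601 VAR.
Step 10 — Apparent power: |S| = 59.02 VA.
Step 11 — Power factor: PF = P/|S| = 0.9917 (lagging).

(a) P = 58.53 W  (b) Q = 7.601 VAR  (c) S = 59.02 VA  (d) PF = 0.9917 (lagging)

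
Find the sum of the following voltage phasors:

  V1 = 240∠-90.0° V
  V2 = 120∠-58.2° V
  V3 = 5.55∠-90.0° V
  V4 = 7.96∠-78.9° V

Step 1 — Convert each phasor to rectangular form:
  V1 = 240·(cos(-90.0°) + j·sin(-90.0°)) = 0 - j240 V
  V2 = 120·(cos(-58.2°) + j·sin(-58.2°)) = 63.23 - j102 V
  V3 = 5.55·(cos(-90.0°) + j·sin(-90.0°)) = 0 - j5.55 V
  V4 = 7.96·(cos(-78.9°) + j·sin(-78.9°)) = 1.532 - j7.811 V
Step 2 — Sum components: V_total = 64.77 - j355.3 V.
Step 3 — Convert to polar: |V_total| = 361.2 V, ∠V_total = -79.7°.

V_total = 361.2∠-79.7° V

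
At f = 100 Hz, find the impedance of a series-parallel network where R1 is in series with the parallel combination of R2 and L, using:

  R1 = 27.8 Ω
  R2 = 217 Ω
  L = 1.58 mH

Step 1 — Angular frequency: ω = 2π·f = 2π·100 = 628.3 rad/s.
Step 2 — Component impedances:
  R1: Z = R = 27.8 Ω
  R2: Z = R = 217 Ω
  L: Z = jωL = j·628.3·0.00158 = 0 + j0.9927 Ω
Step 3 — Parallel branch: R2 || L = 1/(1/R2 + 1/L) = 0.004542 + j0.9927 Ω.
Step 4 — Series with R1: Z_total = R1 + (R2 || L) = 27.8 + j0.9927 Ω = 27.82∠2.0° Ω.

Z = 27.8 + j0.9927 Ω = 27.82∠2.0° Ω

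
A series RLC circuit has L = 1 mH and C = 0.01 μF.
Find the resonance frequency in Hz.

Step 1 — Resonance condition Im(Z)=0 gives ω₀ = 1/√(LC).
Step 2 — ω₀ = 1/√(0.001·1e-08) = 3.162e+05 rad/s.
Step 3 — f₀ = ω₀/(2π) = 5.033e+04 Hz.

f₀ = 5.033e+04 Hz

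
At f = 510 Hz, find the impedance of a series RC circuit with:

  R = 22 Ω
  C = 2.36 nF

Step 1 — Angular frequency: ω = 2π·f = 2π·510 = 3204 rad/s.
Step 2 — Component impedances:
  R: Z = R = 22 Ω
  C: Z = 1/(jωC) = -j/(ω·C) = 0 - j1.322e+05 Ω
Step 3 — Series combination: Z_total = R + C = 22 - j1.322e+05 Ω = 1.322e+05∠-90.0° Ω.

Z = 22 - j1.322e+05 Ω = 1.322e+05∠-90.0° Ω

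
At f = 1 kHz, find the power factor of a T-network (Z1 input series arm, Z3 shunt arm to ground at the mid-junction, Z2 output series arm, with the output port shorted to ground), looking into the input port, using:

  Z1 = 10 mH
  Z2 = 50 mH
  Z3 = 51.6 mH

Step 1 — Angular frequency: ω = 2π·f = 2π·1000 = 6283 rad/s.
Step 2 — Component impedances:
  Z1: Z = jωL = j·6283·0.01 = 0 + j62.83 Ω
  Z2: Z = jωL = j·6283·0.05 = 0 + j314.2 Ω
  Z3: Z = jωL = j·6283·0.0516 = 0 + j324.2 Ω
Step 3 — With the output port shorted to ground, the output series arm Z2 runs from the junction to ground; the shunt arm Z3 also runs from the junction to ground. They appear in parallel: Z3 || Z2 = 0 + j159.6 Ω.
Step 4 — Series with input arm Z1: Z_in = Z1 + (Z3 || Z2) = 0 + j222.4 Ω = 222.4∠90.0° Ω.
Step 5 — Power factor: PF = cos(φ) = Re(Z)/|Z| = 0/222.4 = 0.
Step 6 — Type: Im(Z) = 222.4 ⇒ lagging (phase φ = 90.0°).

PF = 0 (lagging, φ = 90.0°)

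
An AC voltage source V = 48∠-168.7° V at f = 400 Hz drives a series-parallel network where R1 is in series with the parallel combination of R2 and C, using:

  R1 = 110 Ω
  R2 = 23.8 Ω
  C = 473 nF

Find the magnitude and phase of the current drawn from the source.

Step 1 — Angular frequency: ω = 2π·f = 2π·400 = 2513 rad/s.
Step 2 — Component impedances:
  R1: Z = R = 110 Ω
  R2: Z = R = 23.8 Ω
  C: Z = 1/(jωC) = -j/(ω·C) = 0 - j841.2 Ω
Step 3 — Parallel branch: R2 || C = 1/(1/R2 + 1/C) = 23.78 - j0.6728 Ω.
Step 4 — Series with R1: Z_total = R1 + (R2 || C) = 133.8 - j0.6728 Ω = 133.8∠-0.3° Ω.
Step 5 — Source phasor: V = 48∠-168.7° V = -47.07 - j9.405 V.
Step 6 — Ohm's law: I = V / Z_total = (-47.07 - j9.405) / (133.8 - j0.6728) = -0.3515 - j0.07207 A.
Step 7 — Convert to polar: |I| = 0.3588 A, ∠I = -168.4°.

I = 0.3588∠-168.4° A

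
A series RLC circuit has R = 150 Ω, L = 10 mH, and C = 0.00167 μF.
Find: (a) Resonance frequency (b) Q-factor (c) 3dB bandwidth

Step 1 — Resonance: ω₀ = 1/√(LC) = 1/√(0.01·1.67e-09) = 2.447e+05 rad/s.
Step 2 — f₀ = ω₀/(2π) = 3.895e+04 Hz.
Step 3 — Series Q: Q = ω₀L/R = 2.447e+05·0.01/150 = 16.31.
Step 4 — Bandwidth: Δω = ω₀/Q = 1.5e+04 rad/s; BW = Δω/(2π) = 2387 Hz.

(a) f₀ = 3.895e+04 Hz  (b) Q = 16.31  (c) BW = 2387 Hz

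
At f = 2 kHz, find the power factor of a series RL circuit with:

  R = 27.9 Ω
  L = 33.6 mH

Step 1 — Angular frequency: ω = 2π·f = 2π·2000 = 1.257e+04 rad/s.
Step 2 — Component impedances:
  R: Z = R = 27.9 Ω
  L: Z = jωL = j·1.257e+04·0.0336 = 0 + j422.2 Ω
Step 3 — Series combination: Z_total = R + L = 27.9 + j422.2 Ω = 423.2∠86.2° Ω.
Step 4 — Power factor: PF = cos(φ) = Re(Z)/|Z| = 27.9/423.2 = 0.06593.
Step 5 — Type: Im(Z) = 422.2 ⇒ lagging (phase φ = 86.2°).

PF = 0.06593 (lagging, φ = 86.2°)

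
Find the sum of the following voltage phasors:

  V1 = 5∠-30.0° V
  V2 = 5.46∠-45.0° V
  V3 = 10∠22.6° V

Step 1 — Convert each phasor to rectangular form:
  V1 = 5·(cos(-30.0°) + j·sin(-30.0°)) = 4.33 - j2.5 V
  V2 = 5.46·(cos(-45.0°) + j·sin(-45.0°)) = 3.861 - j3.861 V
  V3 = 10·(cos(22.6°) + j·sin(22.6°)) = 9.232 + j3.843 V
Step 2 — Sum components: V_total = 17.42 - j2.518 V.
Step 3 — Convert to polar: |V_total| = 17.6 V, ∠V_total = -8.2°.

V_total = 17.6∠-8.2° V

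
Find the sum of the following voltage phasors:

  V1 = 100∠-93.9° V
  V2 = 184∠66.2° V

Step 1 — Convert each phasor to rectangular form:
  V1 = 100·(cos(-93.9°) + j·sin(-93.9°)) = -6.802 - j99.77 V
  V2 = 184·(cos(66.2°) + j·sin(66.2°)) = 74.25 + j168.4 V
Step 2 — Sum components: V_total = 67.45 + j68.58 V.
Step 3 — Convert to polar: |V_total| = 96.19 V, ∠V_total = 45.5°.

V_total = 96.19∠45.5° V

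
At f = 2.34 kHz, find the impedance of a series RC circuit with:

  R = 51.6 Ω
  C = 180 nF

Step 1 — Angular frequency: ω = 2π·f = 2π·2340 = 1.47e+04 rad/s.
Step 2 — Component impedances:
  R: Z = R = 51.6 Ω
  C: Z = 1/(jωC) = -j/(ω·C) = 0 - j377.9 Ω
Step 3 — Series combination: Z_total = R + C = 51.6 - j377.9 Ω = 381.4∠-82.2° Ω.

Z = 51.6 - j377.9 Ω = 381.4∠-82.2° Ω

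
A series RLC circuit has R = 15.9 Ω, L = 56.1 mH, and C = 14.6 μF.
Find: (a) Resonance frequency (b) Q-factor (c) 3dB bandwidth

Step 1 — Resonance: ω₀ = 1/√(LC) = 1/√(0.0561·1.46e-05) = 1105 rad/s.
Step 2 — f₀ = ω₀/(2π) = 175.9 Hz.
Step 3 — Series Q: Q = ω₀L/R = 1105·0.0561/15.9 = 3.899.
Step 4 — Bandwidth: Δω = ω₀/Q = 283.4 rad/s; BW = Δω/(2π) = 45.11 Hz.

(a) f₀ = 175.9 Hz  (b) Q = 3.899  (c) BW = 45.11 Hz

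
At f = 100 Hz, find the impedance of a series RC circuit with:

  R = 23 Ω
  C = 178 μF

Step 1 — Angular frequency: ω = 2π·f = 2π·100 = 628.3 rad/s.
Step 2 — Component impedances:
  R: Z = R = 23 Ω
  C: Z = 1/(jωC) = -j/(ω·C) = 0 - j8.941 Ω
Step 3 — Series combination: Z_total = R + C = 23 - j8.941 Ω = 24.68∠-21.2° Ω.

Z = 23 - j8.941 Ω = 24.68∠-21.2° Ω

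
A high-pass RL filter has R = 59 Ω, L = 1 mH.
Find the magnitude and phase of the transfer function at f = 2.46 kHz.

Step 1 — Angular frequency: ω = 2π·2460 = 1.546e+04 rad/s.
Step 2 — Transfer function: H(jω) = jωL/(R + jωL).
Step 3 — Numerator jωL = j·15.46; denominator R + jωL = 59 + j15.46.
Step 4 — H = 0.06422 + j0.2452.
Step 5 — Magnitude: |H| = 0.2534 (-11.9 dB); phase: φ = 75.3°.

|H| = 0.2534 (-11.9 dB), φ = 75.3°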